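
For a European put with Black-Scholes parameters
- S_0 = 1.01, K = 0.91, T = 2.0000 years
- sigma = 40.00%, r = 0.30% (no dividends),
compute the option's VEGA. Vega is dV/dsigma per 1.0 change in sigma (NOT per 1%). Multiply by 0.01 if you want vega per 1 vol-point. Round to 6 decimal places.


d1 = 0.4777584827; d2 = -0.0879269422
phi(d1) = 0.3559143677; exp(-qT) = 1.0000000000; exp(-rT) = 0.9940179641
Vega = S * exp(-qT) * phi(d1) * sqrt(T) = 1.0100 * 1.0000000000 * 0.3559143677 * 1.4142135624 = 0.508372

Answer: Vega = 0.508372


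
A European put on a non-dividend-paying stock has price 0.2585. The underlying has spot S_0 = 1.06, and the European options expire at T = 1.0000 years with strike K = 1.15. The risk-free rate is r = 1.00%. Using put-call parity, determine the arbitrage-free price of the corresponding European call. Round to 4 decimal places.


Answer: Call price = 0.1799

Derivation:
Put-call parity: C - P = S_0 * exp(-qT) - K * exp(-rT).
S_0 * exp(-qT) = 1.0600 * 1.00000000 = 1.06000000
K * exp(-rT) = 1.1500 * 0.99004983 = 1.13855731
C = P + S*exp(-qT) - K*exp(-rT)
C = 0.2585 + 1.06000000 - 1.13855731 = 0.1799


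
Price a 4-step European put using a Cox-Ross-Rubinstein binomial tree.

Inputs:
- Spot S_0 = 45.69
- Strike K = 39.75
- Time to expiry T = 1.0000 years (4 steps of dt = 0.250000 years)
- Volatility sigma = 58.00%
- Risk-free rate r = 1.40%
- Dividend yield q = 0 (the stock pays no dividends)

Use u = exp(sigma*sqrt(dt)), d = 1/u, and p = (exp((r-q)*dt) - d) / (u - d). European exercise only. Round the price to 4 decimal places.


Answer: Price = V(0,0) = 6.9721

Derivation:
dt = T/N = 0.250000
u = exp(sigma*sqrt(dt)) = 1.336427; d = 1/u = 0.748264
p = (exp((r-q)*dt) - d) / (u - d) = 0.433965
Discount per step: exp(-r*dt) = 0.996506
Stock lattice S(k, i) with i counting down-moves:
  k=0: S(0,0) = 45.6900
  k=1: S(1,0) = 61.0614; S(1,1) = 34.1882
  k=2: S(2,0) = 81.6041; S(2,1) = 45.6900; S(2,2) = 25.5818
  k=3: S(3,0) = 109.0580; S(3,1) = 61.0614; S(3,2) = 34.1882; S(3,3) = 19.1419
  k=4: S(4,0) = 145.7481; S(4,1) = 81.6041; S(4,2) = 45.6900; S(4,3) = 25.5818; S(4,4) = 14.3232
Terminal payoffs V(N, i) = max(K - S_T, 0):
  V(4,0) = 0.000000; V(4,1) = 0.000000; V(4,2) = 0.000000; V(4,3) = 14.168244; V(4,4) = 25.426816
Backward induction: V(k, i) = exp(-r*dt) * [p * V(k+1, i) + (1-p) * V(k+1, i+1)].
  V(3,0) = exp(-r*dt) * [p*0.000000 + (1-p)*0.000000] = 0.000000
  V(3,1) = exp(-r*dt) * [p*0.000000 + (1-p)*0.000000] = 0.000000
  V(3,2) = exp(-r*dt) * [p*0.000000 + (1-p)*14.168244] = 7.991702
  V(3,3) = exp(-r*dt) * [p*14.168244 + (1-p)*25.426816] = 20.469222
  V(2,0) = exp(-r*dt) * [p*0.000000 + (1-p)*0.000000] = 0.000000
  V(2,1) = exp(-r*dt) * [p*0.000000 + (1-p)*7.991702] = 4.507778
  V(2,2) = exp(-r*dt) * [p*7.991702 + (1-p)*20.469222] = 15.001816
  V(1,0) = exp(-r*dt) * [p*0.000000 + (1-p)*4.507778] = 2.542645
  V(1,1) = exp(-r*dt) * [p*4.507778 + (1-p)*15.001816] = 10.411267
  V(0,0) = exp(-r*dt) * [p*2.542645 + (1-p)*10.411267] = 6.972115


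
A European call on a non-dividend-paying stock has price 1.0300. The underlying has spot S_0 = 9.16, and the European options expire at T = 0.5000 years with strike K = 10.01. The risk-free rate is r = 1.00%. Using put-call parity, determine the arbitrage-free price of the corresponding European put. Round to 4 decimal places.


Put-call parity: C - P = S_0 * exp(-qT) - K * exp(-rT).
S_0 * exp(-qT) = 9.1600 * 1.00000000 = 9.16000000
K * exp(-rT) = 10.0100 * 0.99501248 = 9.96007492
P = C - S*exp(-qT) + K*exp(-rT)
P = 1.0300 - 9.16000000 + 9.96007492 = 1.8301

Answer: Put price = 1.8301


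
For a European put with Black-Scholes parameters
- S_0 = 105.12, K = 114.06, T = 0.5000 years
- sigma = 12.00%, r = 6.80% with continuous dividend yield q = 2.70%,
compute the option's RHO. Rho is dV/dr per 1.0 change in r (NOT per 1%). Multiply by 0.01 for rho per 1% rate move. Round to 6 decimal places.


Answer: Rho = -42.841810

Derivation:
d1 = -0.6779041078; d2 = -0.7627569215
phi(d1) = 0.3170437434; exp(-qT) = 0.9865907163; exp(-rT) = 0.9665715046
N(-d2) = 0.7771958117
Rho = -K*T*exp(-rT)*N(-d2) = -114.0600 * 0.5000 * 0.9665715046 * 0.7771958117 = -42.841810


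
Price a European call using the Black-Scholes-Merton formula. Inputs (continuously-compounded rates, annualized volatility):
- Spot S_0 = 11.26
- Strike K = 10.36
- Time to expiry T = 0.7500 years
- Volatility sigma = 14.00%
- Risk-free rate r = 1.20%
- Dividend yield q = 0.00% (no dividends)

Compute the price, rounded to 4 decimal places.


d1 = (ln(S/K) + (r - q + 0.5*sigma^2) * T) / (sigma * sqrt(T)) = 0.82193552
d2 = d1 - sigma * sqrt(T) = 0.70069197
exp(-rT) = 0.99104038; exp(-qT) = 1.00000000
C = S_0 * exp(-qT) * N(d1) - K * exp(-rT) * N(d2)
N(d1) = 0.79444320; N(d2) = 0.75825236
C = 11.2600 * 1.00000000 * 0.79444320 - 10.3600 * 0.99104038 * 0.75825236 = 1.1603

Answer: Price = 1.1603


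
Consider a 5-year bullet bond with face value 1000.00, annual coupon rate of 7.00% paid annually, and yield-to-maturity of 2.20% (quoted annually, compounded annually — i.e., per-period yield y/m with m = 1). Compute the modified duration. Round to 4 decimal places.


Answer: Modified duration = 4.3569

Derivation:
Coupon per period c = face * coupon_rate / m = 70.000000
Periods per year m = 1; per-period yield y/m = 0.022000
Number of cashflows N = 5
Cashflows (t years, CF_t, discount factor 1/(1+y/m)^(m*t), PV):
  t = 1.0000: CF_t = 70.000000, DF = 0.978474, PV = 68.493151
  t = 2.0000: CF_t = 70.000000, DF = 0.957411, PV = 67.018738
  t = 3.0000: CF_t = 70.000000, DF = 0.936801, PV = 65.576065
  t = 4.0000: CF_t = 70.000000, DF = 0.916635, PV = 64.164447
  t = 5.0000: CF_t = 1070.000000, DF = 0.896903, PV = 959.686308
Price P = sum_t PV_t = 1224.938709
First compute Macaulay numerator sum_t t * PV_t:
  t * PV_t at t = 1.0000: 68.493151
  t * PV_t at t = 2.0000: 134.037477
  t * PV_t at t = 3.0000: 196.728195
  t * PV_t at t = 4.0000: 256.657789
  t * PV_t at t = 5.0000: 4798.431540
Macaulay duration D = 5454.348151 / 1224.938709 = 4.452752
Modified duration = D / (1 + y/m) = 4.452752 / (1 + 0.022000) = 4.356900


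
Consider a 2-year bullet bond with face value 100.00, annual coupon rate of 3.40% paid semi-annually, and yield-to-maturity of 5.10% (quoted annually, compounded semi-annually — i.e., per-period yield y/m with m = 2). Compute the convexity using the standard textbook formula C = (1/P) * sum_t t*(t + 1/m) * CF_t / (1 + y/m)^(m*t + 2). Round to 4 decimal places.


Answer: Convexity = 4.5946

Derivation:
Coupon per period c = face * coupon_rate / m = 1.700000
Periods per year m = 2; per-period yield y/m = 0.025500
Number of cashflows N = 4
Cashflows (t years, CF_t, discount factor 1/(1+y/m)^(m*t), PV):
  t = 0.5000: CF_t = 1.700000, DF = 0.975134, PV = 1.657728
  t = 1.0000: CF_t = 1.700000, DF = 0.950886, PV = 1.616507
  t = 1.5000: CF_t = 1.700000, DF = 0.927242, PV = 1.576311
  t = 2.0000: CF_t = 101.700000, DF = 0.904185, PV = 91.955624
Price P = sum_t PV_t = 96.806170
Convexity numerator sum_t t*(t + 1/m) * CF_t / (1+y/m)^(m*t + 2):
  t = 0.5000: term = 0.788156
  t = 1.0000: term = 2.305672
  t = 1.5000: term = 4.496679
  t = 2.0000: term = 437.196794
Convexity = (1/P) * sum = 444.787301 / 96.806170 = 4.594617


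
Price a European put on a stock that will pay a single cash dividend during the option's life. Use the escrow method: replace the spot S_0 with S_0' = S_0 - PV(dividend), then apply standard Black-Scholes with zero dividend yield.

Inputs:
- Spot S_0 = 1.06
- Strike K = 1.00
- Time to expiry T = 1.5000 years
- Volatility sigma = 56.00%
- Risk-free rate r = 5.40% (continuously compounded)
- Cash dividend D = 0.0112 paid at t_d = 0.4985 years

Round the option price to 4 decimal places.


Answer: Price = 0.2055

Derivation:
PV(D) = D * exp(-r * t_d) = 0.0112 * 0.97344009 = 0.01090253
S_0' = S_0 - PV(D) = 1.0600 - 0.01090253 = 1.04909747
d1 = (ln(S_0'/K) + (r + sigma^2/2)*T) / (sigma*sqrt(T)) = 0.53091268
d2 = d1 - sigma*sqrt(T) = -0.15494445
exp(-rT) = 0.92219369
N(-d1) = 0.29773965; N(-d2) = 0.56156745
P = K * exp(-rT) * N(-d2) - S_0' * N(-d1) = 1.0000 * 0.92219369 * 0.56156745 - 1.04909747 * 0.29773965 = 0.2055


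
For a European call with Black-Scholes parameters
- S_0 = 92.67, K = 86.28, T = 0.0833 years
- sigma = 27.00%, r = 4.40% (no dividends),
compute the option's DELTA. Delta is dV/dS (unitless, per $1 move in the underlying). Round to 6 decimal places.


d1 = 1.0028457867; d2 = 0.9249190903
phi(d1) = 0.2412821293; exp(-qT) = 1.0000000000; exp(-rT) = 0.9963415086
N(d1) = 0.8420323633
Delta = exp(-qT) * N(d1) = 1.0000000000 * 0.8420323633 = 0.842032

Answer: Delta = 0.842032


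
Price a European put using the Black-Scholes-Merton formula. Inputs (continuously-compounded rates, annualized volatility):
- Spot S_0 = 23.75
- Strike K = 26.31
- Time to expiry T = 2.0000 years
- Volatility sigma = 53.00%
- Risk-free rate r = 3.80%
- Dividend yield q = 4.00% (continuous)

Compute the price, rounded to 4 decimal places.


Answer: Price = 8.0600

Derivation:
d1 = (ln(S/K) + (r - q + 0.5*sigma^2) * T) / (sigma * sqrt(T)) = 0.23285618
d2 = d1 - sigma * sqrt(T) = -0.51667701
exp(-rT) = 0.92681621; exp(-qT) = 0.92311635
P = K * exp(-rT) * N(-d2) - S_0 * exp(-qT) * N(-d1)
N(-d1) = 0.40793654; N(-d2) = 0.69730918
P = 26.3100 * 0.92681621 * 0.69730918 - 23.7500 * 0.92311635 * 0.40793654 = 8.0600


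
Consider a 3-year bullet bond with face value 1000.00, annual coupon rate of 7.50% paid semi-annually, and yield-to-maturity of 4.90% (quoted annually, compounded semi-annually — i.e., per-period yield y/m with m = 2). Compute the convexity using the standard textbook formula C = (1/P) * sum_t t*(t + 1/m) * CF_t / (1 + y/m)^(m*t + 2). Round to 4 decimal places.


Coupon per period c = face * coupon_rate / m = 37.500000
Periods per year m = 2; per-period yield y/m = 0.024500
Number of cashflows N = 6
Cashflows (t years, CF_t, discount factor 1/(1+y/m)^(m*t), PV):
  t = 0.5000: CF_t = 37.500000, DF = 0.976086, PV = 36.603221
  t = 1.0000: CF_t = 37.500000, DF = 0.952744, PV = 35.727888
  t = 1.5000: CF_t = 37.500000, DF = 0.929960, PV = 34.873487
  t = 2.0000: CF_t = 37.500000, DF = 0.907721, PV = 34.039519
  t = 2.5000: CF_t = 37.500000, DF = 0.886013, PV = 33.225495
  t = 3.0000: CF_t = 1037.500000, DF = 0.864825, PV = 897.255913
Price P = sum_t PV_t = 1071.725523
Convexity numerator sum_t t*(t + 1/m) * CF_t / (1+y/m)^(m*t + 2):
  t = 0.5000: term = 17.436744
  t = 1.0000: term = 51.059279
  t = 1.5000: term = 99.676484
  t = 2.0000: term = 162.154683
  t = 2.5000: term = 237.415349
  t = 3.0000: term = 8975.976410
Convexity = (1/P) * sum = 9543.718948 / 1071.725523 = 8.905003

Answer: Convexity = 8.9050


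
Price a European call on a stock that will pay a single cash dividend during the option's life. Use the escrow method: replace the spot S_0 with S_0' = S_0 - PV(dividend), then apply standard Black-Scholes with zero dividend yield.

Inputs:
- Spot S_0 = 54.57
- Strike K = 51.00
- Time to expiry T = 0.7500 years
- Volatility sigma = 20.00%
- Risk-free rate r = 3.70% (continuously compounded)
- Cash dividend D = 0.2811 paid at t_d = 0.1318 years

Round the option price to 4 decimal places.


Answer: Price = 6.4026

Derivation:
PV(D) = D * exp(-r * t_d) = 0.2811 * 0.99513527 = 0.27973252
S_0' = S_0 - PV(D) = 54.5700 - 0.27973252 = 54.29026748
d1 = (ln(S_0'/K) + (r + sigma^2/2)*T) / (sigma*sqrt(T)) = 0.60777283
d2 = d1 - sigma*sqrt(T) = 0.43456775
exp(-rT) = 0.97263149
N(d1) = 0.72833092; N(d2) = 0.66806190
C = S_0' * N(d1) - K * exp(-rT) * N(d2) = 54.29026748 * 0.72833092 - 51.0000 * 0.97263149 * 0.66806190 = 6.4026


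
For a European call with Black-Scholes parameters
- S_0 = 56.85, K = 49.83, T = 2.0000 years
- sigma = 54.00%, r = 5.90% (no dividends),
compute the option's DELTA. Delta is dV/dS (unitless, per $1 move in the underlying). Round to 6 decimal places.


d1 = 0.7089387219; d2 = -0.0547366018
phi(d1) = 0.3102938309; exp(-qT) = 1.0000000000; exp(-rT) = 0.8886960526
N(d1) = 0.7608187478
Delta = exp(-qT) * N(d1) = 1.0000000000 * 0.7608187478 = 0.760819

Answer: Delta = 0.760819


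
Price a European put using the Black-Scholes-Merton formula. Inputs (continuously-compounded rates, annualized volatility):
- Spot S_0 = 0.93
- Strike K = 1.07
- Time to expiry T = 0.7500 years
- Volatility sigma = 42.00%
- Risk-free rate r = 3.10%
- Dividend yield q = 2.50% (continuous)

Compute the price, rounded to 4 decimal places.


d1 = (ln(S/K) + (r - q + 0.5*sigma^2) * T) / (sigma * sqrt(T)) = -0.19129358
d2 = d1 - sigma * sqrt(T) = -0.55502425
exp(-rT) = 0.97701820; exp(-qT) = 0.98142469
P = K * exp(-rT) * N(-d2) - S_0 * exp(-qT) * N(-d1)
N(-d1) = 0.57585220; N(-d2) = 0.71056096
P = 1.0700 * 0.97701820 * 0.71056096 - 0.9300 * 0.98142469 * 0.57585220 = 0.2172

Answer: Price = 0.2172


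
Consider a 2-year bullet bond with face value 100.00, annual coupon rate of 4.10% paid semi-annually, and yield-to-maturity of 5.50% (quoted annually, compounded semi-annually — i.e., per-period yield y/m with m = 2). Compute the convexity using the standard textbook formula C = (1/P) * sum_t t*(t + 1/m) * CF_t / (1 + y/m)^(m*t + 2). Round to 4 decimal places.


Answer: Convexity = 4.5458

Derivation:
Coupon per period c = face * coupon_rate / m = 2.050000
Periods per year m = 2; per-period yield y/m = 0.027500
Number of cashflows N = 4
Cashflows (t years, CF_t, discount factor 1/(1+y/m)^(m*t), PV):
  t = 0.5000: CF_t = 2.050000, DF = 0.973236, PV = 1.995134
  t = 1.0000: CF_t = 2.050000, DF = 0.947188, PV = 1.941736
  t = 1.5000: CF_t = 2.050000, DF = 0.921838, PV = 1.889767
  t = 2.0000: CF_t = 102.050000, DF = 0.897166, PV = 91.555763
Price P = sum_t PV_t = 97.382400
Convexity numerator sum_t t*(t + 1/m) * CF_t / (1+y/m)^(m*t + 2):
  t = 0.5000: term = 0.944884
  t = 1.0000: term = 2.758785
  t = 1.5000: term = 5.369897
  t = 2.0000: term = 433.602752
Convexity = (1/P) * sum = 442.676318 / 97.382400 = 4.545753


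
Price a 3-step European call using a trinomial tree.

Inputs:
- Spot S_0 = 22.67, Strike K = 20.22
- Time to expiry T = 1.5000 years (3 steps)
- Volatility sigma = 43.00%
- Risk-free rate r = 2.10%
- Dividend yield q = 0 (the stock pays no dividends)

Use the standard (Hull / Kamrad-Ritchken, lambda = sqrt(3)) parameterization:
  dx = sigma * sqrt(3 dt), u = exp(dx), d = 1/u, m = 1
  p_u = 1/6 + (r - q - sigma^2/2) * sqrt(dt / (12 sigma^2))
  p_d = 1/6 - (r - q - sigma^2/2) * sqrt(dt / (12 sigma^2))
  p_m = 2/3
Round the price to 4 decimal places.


dt = T/N = 0.500000; dx = sigma*sqrt(3*dt) = 0.526640
u = exp(dx) = 1.693234; d = 1/u = 0.590586
p_u = 0.132749, p_m = 0.666667, p_d = 0.200585
Discount per step: exp(-r*dt) = 0.989555
Stock lattice S(k, j) with j the centered position index:
  k=0: S(0,+0) = 22.6700
  k=1: S(1,-1) = 13.3886; S(1,+0) = 22.6700; S(1,+1) = 38.3856
  k=2: S(2,-2) = 7.9071; S(2,-1) = 13.3886; S(2,+0) = 22.6700; S(2,+1) = 38.3856; S(2,+2) = 64.9958
  k=3: S(3,-3) = 4.6698; S(3,-2) = 7.9071; S(3,-1) = 13.3886; S(3,+0) = 22.6700; S(3,+1) = 38.3856; S(3,+2) = 64.9958; S(3,+3) = 110.0531
Terminal payoffs V(N, j) = max(S_T - K, 0):
  V(3,-3) = 0.000000; V(3,-2) = 0.000000; V(3,-1) = 0.000000; V(3,+0) = 2.450000; V(3,+1) = 18.165614; V(3,+2) = 44.775826; V(3,+3) = 89.833141
Backward induction: V(k, j) = exp(-r*dt) * [p_u * V(k+1, j+1) + p_m * V(k+1, j) + p_d * V(k+1, j-1)]
  V(2,-2) = exp(-r*dt) * [p_u*0.000000 + p_m*0.000000 + p_d*0.000000] = 0.000000
  V(2,-1) = exp(-r*dt) * [p_u*2.450000 + p_m*0.000000 + p_d*0.000000] = 0.321838
  V(2,+0) = exp(-r*dt) * [p_u*18.165614 + p_m*2.450000 + p_d*0.000000] = 4.002549
  V(2,+1) = exp(-r*dt) * [p_u*44.775826 + p_m*18.165614 + p_d*2.450000] = 18.352068
  V(2,+2) = exp(-r*dt) * [p_u*89.833141 + p_m*44.775826 + p_d*18.165614] = 44.945126
  V(1,-1) = exp(-r*dt) * [p_u*4.002549 + p_m*0.321838 + p_d*0.000000] = 0.738101
  V(1,+0) = exp(-r*dt) * [p_u*18.352068 + p_m*4.002549 + p_d*0.321838] = 5.115145
  V(1,+1) = exp(-r*dt) * [p_u*44.945126 + p_m*18.352068 + p_d*4.002549] = 18.805476
  V(0,+0) = exp(-r*dt) * [p_u*18.805476 + p_m*5.115145 + p_d*0.738101] = 5.991313

Answer: Price = V(0,0) = 5.9913


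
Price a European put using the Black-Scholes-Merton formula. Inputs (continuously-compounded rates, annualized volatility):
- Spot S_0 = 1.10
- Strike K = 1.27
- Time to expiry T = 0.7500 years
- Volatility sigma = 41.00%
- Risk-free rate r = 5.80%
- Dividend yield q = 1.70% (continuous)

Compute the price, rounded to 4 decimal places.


Answer: Price = 0.2352

Derivation:
d1 = (ln(S/K) + (r - q + 0.5*sigma^2) * T) / (sigma * sqrt(T)) = -0.14058964
d2 = d1 - sigma * sqrt(T) = -0.49566005
exp(-rT) = 0.95743255; exp(-qT) = 0.98733094
P = K * exp(-rT) * N(-d2) - S_0 * exp(-qT) * N(-d1)
N(-d1) = 0.55590293; N(-d2) = 0.68993286
P = 1.2700 * 0.95743255 * 0.68993286 - 1.1000 * 0.98733094 * 0.55590293 = 0.2352


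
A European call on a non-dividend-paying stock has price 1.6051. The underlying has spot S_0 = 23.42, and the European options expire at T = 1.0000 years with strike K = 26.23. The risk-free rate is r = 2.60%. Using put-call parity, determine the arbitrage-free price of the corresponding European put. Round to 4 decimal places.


Answer: Put price = 3.7419

Derivation:
Put-call parity: C - P = S_0 * exp(-qT) - K * exp(-rT).
S_0 * exp(-qT) = 23.4200 * 1.00000000 = 23.42000000
K * exp(-rT) = 26.2300 * 0.97433509 = 25.55680940
P = C - S*exp(-qT) + K*exp(-rT)
P = 1.6051 - 23.42000000 + 25.55680940 = 3.7419


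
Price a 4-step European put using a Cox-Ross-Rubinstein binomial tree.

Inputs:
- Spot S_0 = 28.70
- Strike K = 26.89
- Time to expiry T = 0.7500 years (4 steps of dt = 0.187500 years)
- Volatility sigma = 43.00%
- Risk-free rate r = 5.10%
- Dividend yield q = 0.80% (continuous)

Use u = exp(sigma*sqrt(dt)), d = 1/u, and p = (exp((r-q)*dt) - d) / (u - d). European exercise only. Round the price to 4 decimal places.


Answer: Price = V(0,0) = 2.8492

Derivation:
dt = T/N = 0.187500
u = exp(sigma*sqrt(dt)) = 1.204658; d = 1/u = 0.830111
p = (exp((r-q)*dt) - d) / (u - d) = 0.475198
Discount per step: exp(-r*dt) = 0.990483
Stock lattice S(k, i) with i counting down-moves:
  k=0: S(0,0) = 28.7000
  k=1: S(1,0) = 34.5737; S(1,1) = 23.8242
  k=2: S(2,0) = 41.6494; S(2,1) = 28.7000; S(2,2) = 19.7767
  k=3: S(3,0) = 50.1733; S(3,1) = 34.5737; S(3,2) = 23.8242; S(3,3) = 16.4169
  k=4: S(4,0) = 60.4417; S(4,1) = 41.6494; S(4,2) = 28.7000; S(4,3) = 19.7767; S(4,4) = 13.6278
Terminal payoffs V(N, i) = max(K - S_T, 0):
  V(4,0) = 0.000000; V(4,1) = 0.000000; V(4,2) = 0.000000; V(4,3) = 7.113266; V(4,4) = 13.262153
Backward induction: V(k, i) = exp(-r*dt) * [p * V(k+1, i) + (1-p) * V(k+1, i+1)].
  V(3,0) = exp(-r*dt) * [p*0.000000 + (1-p)*0.000000] = 0.000000
  V(3,1) = exp(-r*dt) * [p*0.000000 + (1-p)*0.000000] = 0.000000
  V(3,2) = exp(-r*dt) * [p*0.000000 + (1-p)*7.113266] = 3.697528
  V(3,3) = exp(-r*dt) * [p*7.113266 + (1-p)*13.262153] = 10.241806
  V(2,0) = exp(-r*dt) * [p*0.000000 + (1-p)*0.000000] = 0.000000
  V(2,1) = exp(-r*dt) * [p*0.000000 + (1-p)*3.697528] = 1.922002
  V(2,2) = exp(-r*dt) * [p*3.697528 + (1-p)*10.241806] = 7.064102
  V(1,0) = exp(-r*dt) * [p*0.000000 + (1-p)*1.922002] = 0.999071
  V(1,1) = exp(-r*dt) * [p*1.922002 + (1-p)*7.064102] = 4.576612
  V(0,0) = exp(-r*dt) * [p*0.999071 + (1-p)*4.576612] = 2.849194


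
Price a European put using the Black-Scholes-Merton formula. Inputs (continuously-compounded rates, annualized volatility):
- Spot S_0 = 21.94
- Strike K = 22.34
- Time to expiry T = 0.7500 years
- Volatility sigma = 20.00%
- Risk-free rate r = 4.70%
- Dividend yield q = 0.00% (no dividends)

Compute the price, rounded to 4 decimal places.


Answer: Price = 1.3217

Derivation:
d1 = (ln(S/K) + (r - q + 0.5*sigma^2) * T) / (sigma * sqrt(T)) = 0.18580668
d2 = d1 - sigma * sqrt(T) = 0.01260160
exp(-rT) = 0.96536405; exp(-qT) = 1.00000000
P = K * exp(-rT) * N(-d2) - S_0 * exp(-qT) * N(-d1)
N(-d1) = 0.42629818; N(-d2) = 0.49497282
P = 22.3400 * 0.96536405 * 0.49497282 - 21.9400 * 1.00000000 * 0.42629818 = 1.3217


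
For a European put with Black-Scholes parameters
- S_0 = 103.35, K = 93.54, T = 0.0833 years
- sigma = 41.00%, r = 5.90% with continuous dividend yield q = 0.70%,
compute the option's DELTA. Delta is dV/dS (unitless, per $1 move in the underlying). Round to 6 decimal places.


d1 = 0.9385799012; d2 = 0.8202467697
phi(d1) = 0.2568136258; exp(-qT) = 0.9994170700; exp(-rT) = 0.9950973574
N(-d1) = 0.1739732380
Delta = -exp(-qT) * N(-d1) = -0.9994170700 * 0.1739732380 = -0.173872

Answer: Delta = -0.173872


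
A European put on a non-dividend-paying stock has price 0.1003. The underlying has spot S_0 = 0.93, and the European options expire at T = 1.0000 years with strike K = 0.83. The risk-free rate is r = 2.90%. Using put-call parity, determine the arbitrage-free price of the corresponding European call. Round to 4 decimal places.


Answer: Call price = 0.2240

Derivation:
Put-call parity: C - P = S_0 * exp(-qT) - K * exp(-rT).
S_0 * exp(-qT) = 0.9300 * 1.00000000 = 0.93000000
K * exp(-rT) = 0.8300 * 0.97141646 = 0.80627567
C = P + S*exp(-qT) - K*exp(-rT)
C = 0.1003 + 0.93000000 - 0.80627567 = 0.2240


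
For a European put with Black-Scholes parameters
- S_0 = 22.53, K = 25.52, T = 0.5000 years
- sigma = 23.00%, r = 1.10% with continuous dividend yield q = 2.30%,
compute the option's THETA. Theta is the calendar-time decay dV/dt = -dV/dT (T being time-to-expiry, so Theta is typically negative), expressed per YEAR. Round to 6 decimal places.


Answer: Theta = -1.278817

Derivation:
d1 = -0.7218004849; d2 = -0.8844350446
phi(d1) = 0.3074519380; exp(-qT) = 0.9885658722; exp(-rT) = 0.9945150973
Theta = -S*exp(-qT)*phi(d1)*sigma/(2*sqrt(T)) + r*K*exp(-rT)*N(-d2) - q*S*exp(-qT)*N(-d1)
N(-d1) = 0.7647914243; N(-d2) = 0.8117692939; sqrt(T) = 0.7071067812
Term 1 = -22.5300 * 0.9885658722 * 0.3074519380 * 0.2300 / (2 * 0.7071067812) = -1.1136709166
Term 2 = 0.0110 * 25.5200 * 0.9945150973 * 0.8117692939 = 0.2266299772
Term 3 = -0.0230 * 22.5300 * 0.9885658722 * 0.7647914243 = -0.3917758402
Theta = -1.1136709166 + (0.2266299772) + (-0.3917758402) = -1.278817


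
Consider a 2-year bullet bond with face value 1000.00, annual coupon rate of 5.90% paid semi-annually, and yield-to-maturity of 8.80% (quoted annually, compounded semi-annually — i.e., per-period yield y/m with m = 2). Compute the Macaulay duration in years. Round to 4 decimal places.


Answer: Macaulay duration = 1.9131 years

Derivation:
Coupon per period c = face * coupon_rate / m = 29.500000
Periods per year m = 2; per-period yield y/m = 0.044000
Number of cashflows N = 4
Cashflows (t years, CF_t, discount factor 1/(1+y/m)^(m*t), PV):
  t = 0.5000: CF_t = 29.500000, DF = 0.957854, PV = 28.256705
  t = 1.0000: CF_t = 29.500000, DF = 0.917485, PV = 27.065809
  t = 1.5000: CF_t = 29.500000, DF = 0.878817, PV = 25.925105
  t = 2.0000: CF_t = 1029.500000, DF = 0.841779, PV = 866.611317
Price P = sum_t PV_t = 947.858936
Macaulay numerator sum_t t * PV_t:
  t * PV_t at t = 0.5000: 14.128352
  t * PV_t at t = 1.0000: 27.065809
  t * PV_t at t = 1.5000: 38.887657
  t * PV_t at t = 2.0000: 1733.222635
Macaulay duration D = (sum_t t * PV_t) / P = 1813.304454 / 947.858936 = 1.913053


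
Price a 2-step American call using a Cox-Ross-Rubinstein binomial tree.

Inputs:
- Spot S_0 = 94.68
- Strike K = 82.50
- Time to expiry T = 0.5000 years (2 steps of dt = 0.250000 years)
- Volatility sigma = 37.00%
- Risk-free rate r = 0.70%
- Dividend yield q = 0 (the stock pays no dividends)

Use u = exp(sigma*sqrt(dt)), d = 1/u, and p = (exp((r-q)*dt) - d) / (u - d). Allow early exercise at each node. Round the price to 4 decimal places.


dt = T/N = 0.250000
u = exp(sigma*sqrt(dt)) = 1.203218; d = 1/u = 0.831104
p = (exp((r-q)*dt) - d) / (u - d) = 0.458588
Discount per step: exp(-r*dt) = 0.998252
Stock lattice S(k, i) with i counting down-moves:
  k=0: S(0,0) = 94.6800
  k=1: S(1,0) = 113.9207; S(1,1) = 78.6890
  k=2: S(2,0) = 137.0715; S(2,1) = 94.6800; S(2,2) = 65.3987
Terminal payoffs V(N, i) = max(S_T - K, 0):
  V(2,0) = 54.571513; V(2,1) = 12.180000; V(2,2) = 0.000000
Backward induction: V(k, i) = exp(-r*dt) * [p * V(k+1, i) + (1-p) * V(k+1, i+1)]; then take max(V_cont, immediate exercise) for American.
  V(1,0) = exp(-r*dt) * [p*54.571513 + (1-p)*12.180000] = 31.564971; exercise = 31.420722; V(1,0) = max -> 31.564971
  V(1,1) = exp(-r*dt) * [p*12.180000 + (1-p)*0.000000] = 5.575841; exercise = 0.000000; V(1,1) = max -> 5.575841
  V(0,0) = exp(-r*dt) * [p*31.564971 + (1-p)*5.575841] = 17.463567; exercise = 12.180000; V(0,0) = max -> 17.463567

Answer: Price = V(0,0) = 17.4636


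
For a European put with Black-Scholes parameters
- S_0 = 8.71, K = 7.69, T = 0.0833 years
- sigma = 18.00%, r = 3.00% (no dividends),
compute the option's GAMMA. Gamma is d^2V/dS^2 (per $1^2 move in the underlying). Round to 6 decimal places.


d1 = 2.4715432593; d2 = 2.4195921284
phi(d1) = 0.0188131051; exp(-qT) = 1.0000000000; exp(-rT) = 0.9975041199
Gamma = exp(-qT) * phi(d1) / (S * sigma * sqrt(T)) = 1.0000000000 * 0.0188131051 / (8.7100 * 0.1800 * 0.2886173938) = 0.041576

Answer: Gamma = 0.041576


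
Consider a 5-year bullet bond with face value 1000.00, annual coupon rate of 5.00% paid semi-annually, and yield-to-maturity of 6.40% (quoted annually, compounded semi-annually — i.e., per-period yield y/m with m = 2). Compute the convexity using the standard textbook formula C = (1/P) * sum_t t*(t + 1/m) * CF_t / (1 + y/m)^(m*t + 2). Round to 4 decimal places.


Answer: Convexity = 22.1826

Derivation:
Coupon per period c = face * coupon_rate / m = 25.000000
Periods per year m = 2; per-period yield y/m = 0.032000
Number of cashflows N = 10
Cashflows (t years, CF_t, discount factor 1/(1+y/m)^(m*t), PV):
  t = 0.5000: CF_t = 25.000000, DF = 0.968992, PV = 24.224806
  t = 1.0000: CF_t = 25.000000, DF = 0.938946, PV = 23.473649
  t = 1.5000: CF_t = 25.000000, DF = 0.909831, PV = 22.745784
  t = 2.0000: CF_t = 25.000000, DF = 0.881620, PV = 22.040489
  t = 2.5000: CF_t = 25.000000, DF = 0.854283, PV = 21.357063
  t = 3.0000: CF_t = 25.000000, DF = 0.827793, PV = 20.694828
  t = 3.5000: CF_t = 25.000000, DF = 0.802125, PV = 20.053128
  t = 4.0000: CF_t = 25.000000, DF = 0.777253, PV = 19.431326
  t = 4.5000: CF_t = 25.000000, DF = 0.753152, PV = 18.828804
  t = 5.0000: CF_t = 1025.000000, DF = 0.729799, PV = 748.043567
Price P = sum_t PV_t = 940.893444
Convexity numerator sum_t t*(t + 1/m) * CF_t / (1+y/m)^(m*t + 2):
  t = 0.5000: term = 11.372892
  t = 1.0000: term = 33.060733
  t = 1.5000: term = 64.071188
  t = 2.0000: term = 103.474141
  t = 2.5000: term = 150.398461
  t = 3.0000: term = 204.028919
  t = 3.5000: term = 263.603255
  t = 4.0000: term = 328.409371
  t = 4.5000: term = 397.782668
  t = 5.0000: term = 19315.243688
Convexity = (1/P) * sum = 20871.445316 / 940.893444 = 22.182581


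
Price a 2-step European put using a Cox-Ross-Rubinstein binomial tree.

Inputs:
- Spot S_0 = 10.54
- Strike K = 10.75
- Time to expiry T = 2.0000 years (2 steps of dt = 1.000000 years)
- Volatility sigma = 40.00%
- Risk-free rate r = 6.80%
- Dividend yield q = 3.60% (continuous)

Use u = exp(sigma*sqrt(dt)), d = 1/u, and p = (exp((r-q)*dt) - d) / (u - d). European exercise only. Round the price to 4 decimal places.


Answer: Price = V(0,0) = 1.7313

Derivation:
dt = T/N = 1.000000
u = exp(sigma*sqrt(dt)) = 1.491825; d = 1/u = 0.670320
p = (exp((r-q)*dt) - d) / (u - d) = 0.440895
Discount per step: exp(-r*dt) = 0.934260
Stock lattice S(k, i) with i counting down-moves:
  k=0: S(0,0) = 10.5400
  k=1: S(1,0) = 15.7238; S(1,1) = 7.0652
  k=2: S(2,0) = 23.4572; S(2,1) = 10.5400; S(2,2) = 4.7359
Terminal payoffs V(N, i) = max(K - S_T, 0):
  V(2,0) = 0.000000; V(2,1) = 0.210000; V(2,2) = 6.014073
Backward induction: V(k, i) = exp(-r*dt) * [p * V(k+1, i) + (1-p) * V(k+1, i+1)].
  V(1,0) = exp(-r*dt) * [p*0.000000 + (1-p)*0.210000] = 0.109693
  V(1,1) = exp(-r*dt) * [p*0.210000 + (1-p)*6.014073] = 3.227949
  V(0,0) = exp(-r*dt) * [p*0.109693 + (1-p)*3.227949] = 1.731302


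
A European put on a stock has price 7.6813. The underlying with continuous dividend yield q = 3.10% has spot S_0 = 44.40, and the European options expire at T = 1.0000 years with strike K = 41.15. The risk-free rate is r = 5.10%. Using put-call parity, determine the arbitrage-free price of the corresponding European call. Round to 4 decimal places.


Answer: Call price = 11.6220

Derivation:
Put-call parity: C - P = S_0 * exp(-qT) - K * exp(-rT).
S_0 * exp(-qT) = 44.4000 * 0.96947557 = 43.04471544
K * exp(-rT) = 41.1500 * 0.95027867 = 39.10396729
C = P + S*exp(-qT) - K*exp(-rT)
C = 7.6813 + 43.04471544 - 39.10396729 = 11.6220


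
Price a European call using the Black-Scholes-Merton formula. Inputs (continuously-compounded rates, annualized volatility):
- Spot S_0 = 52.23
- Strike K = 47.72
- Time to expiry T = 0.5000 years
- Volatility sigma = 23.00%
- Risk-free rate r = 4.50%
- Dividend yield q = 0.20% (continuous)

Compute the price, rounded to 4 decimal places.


Answer: Price = 6.6884

Derivation:
d1 = (ln(S/K) + (r - q + 0.5*sigma^2) * T) / (sigma * sqrt(T)) = 0.76878768
d2 = d1 - sigma * sqrt(T) = 0.60615312
exp(-rT) = 0.97775124; exp(-qT) = 0.99900050
C = S_0 * exp(-qT) * N(d1) - K * exp(-rT) * N(d2)
N(d1) = 0.77899032; N(d2) = 0.72779346
C = 52.2300 * 0.99900050 * 0.77899032 - 47.7200 * 0.97775124 * 0.72779346 = 6.6884


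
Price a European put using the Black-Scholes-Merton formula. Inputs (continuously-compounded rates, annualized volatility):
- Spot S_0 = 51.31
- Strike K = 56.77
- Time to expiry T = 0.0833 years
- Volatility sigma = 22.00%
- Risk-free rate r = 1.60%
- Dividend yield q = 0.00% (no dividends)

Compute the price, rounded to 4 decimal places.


d1 = (ln(S/K) + (r - q + 0.5*sigma^2) * T) / (sigma * sqrt(T)) = -1.53984439
d2 = d1 - sigma * sqrt(T) = -1.60334021
exp(-rT) = 0.99866809; exp(-qT) = 1.00000000
P = K * exp(-rT) * N(-d2) - S_0 * exp(-qT) * N(-d1)
N(-d1) = 0.93820086; N(-d2) = 0.94557022
P = 56.7700 * 0.99866809 * 0.94557022 - 51.3100 * 1.00000000 * 0.93820086 = 5.4694

Answer: Price = 5.4694


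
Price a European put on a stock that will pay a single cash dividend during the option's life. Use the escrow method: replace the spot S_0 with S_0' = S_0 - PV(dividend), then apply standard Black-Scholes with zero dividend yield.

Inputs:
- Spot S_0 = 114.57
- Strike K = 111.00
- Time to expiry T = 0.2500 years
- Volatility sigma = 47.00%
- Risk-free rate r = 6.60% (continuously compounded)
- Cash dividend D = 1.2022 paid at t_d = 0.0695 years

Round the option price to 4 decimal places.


Answer: Price = 8.4464

Derivation:
PV(D) = D * exp(-r * t_d) = 1.2022 * 0.99542350 = 1.19669814
S_0' = S_0 - PV(D) = 114.5700 - 1.19669814 = 113.37330186
d1 = (ln(S_0'/K) + (r + sigma^2/2)*T) / (sigma*sqrt(T)) = 0.27773714
d2 = d1 - sigma*sqrt(T) = 0.04273714
exp(-rT) = 0.98363538
N(-d1) = 0.39060707; N(-d2) = 0.48295553
P = K * exp(-rT) * N(-d2) - S_0' * N(-d1) = 111.0000 * 0.98363538 * 0.48295553 - 113.37330186 * 0.39060707 = 8.4464


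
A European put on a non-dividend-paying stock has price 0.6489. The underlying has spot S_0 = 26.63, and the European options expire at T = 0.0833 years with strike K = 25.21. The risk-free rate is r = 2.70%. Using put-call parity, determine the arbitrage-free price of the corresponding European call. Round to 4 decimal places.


Answer: Call price = 2.1255

Derivation:
Put-call parity: C - P = S_0 * exp(-qT) - K * exp(-rT).
S_0 * exp(-qT) = 26.6300 * 1.00000000 = 26.63000000
K * exp(-rT) = 25.2100 * 0.99775343 = 25.15336390
C = P + S*exp(-qT) - K*exp(-rT)
C = 0.6489 + 26.63000000 - 25.15336390 = 2.1255


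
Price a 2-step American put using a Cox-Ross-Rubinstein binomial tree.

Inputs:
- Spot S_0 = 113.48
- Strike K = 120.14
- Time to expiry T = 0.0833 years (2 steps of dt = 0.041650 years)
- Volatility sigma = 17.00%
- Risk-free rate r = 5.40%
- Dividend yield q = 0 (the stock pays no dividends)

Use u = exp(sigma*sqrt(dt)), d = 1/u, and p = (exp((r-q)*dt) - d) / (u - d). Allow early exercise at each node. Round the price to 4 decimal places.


dt = T/N = 0.041650
u = exp(sigma*sqrt(dt)) = 1.035303; d = 1/u = 0.965901
p = (exp((r-q)*dt) - d) / (u - d) = 0.523771
Discount per step: exp(-r*dt) = 0.997753
Stock lattice S(k, i) with i counting down-moves:
  k=0: S(0,0) = 113.4800
  k=1: S(1,0) = 117.4862; S(1,1) = 109.6104
  k=2: S(2,0) = 121.6338; S(2,1) = 113.4800; S(2,2) = 105.8728
Terminal payoffs V(N, i) = max(K - S_T, 0):
  V(2,0) = 0.000000; V(2,1) = 6.660000; V(2,2) = 14.267210
Backward induction: V(k, i) = exp(-r*dt) * [p * V(k+1, i) + (1-p) * V(k+1, i+1)]; then take max(V_cont, immediate exercise) for American.
  V(1,0) = exp(-r*dt) * [p*0.000000 + (1-p)*6.660000] = 3.164563; exercise = 2.653812; V(1,0) = max -> 3.164563
  V(1,1) = exp(-r*dt) * [p*6.660000 + (1-p)*14.267210] = 10.259676; exercise = 10.529580; V(1,1) = max -> 10.529580
  V(0,0) = exp(-r*dt) * [p*3.164563 + (1-p)*10.529580] = 6.657012; exercise = 6.660000; V(0,0) = max -> 6.660000

Answer: Price = V(0,0) = 6.6600


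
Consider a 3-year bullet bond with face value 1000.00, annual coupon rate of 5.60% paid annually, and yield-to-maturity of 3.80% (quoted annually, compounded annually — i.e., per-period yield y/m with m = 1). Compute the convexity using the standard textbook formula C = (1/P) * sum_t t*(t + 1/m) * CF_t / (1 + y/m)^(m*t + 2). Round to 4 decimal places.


Answer: Convexity = 10.3850

Derivation:
Coupon per period c = face * coupon_rate / m = 56.000000
Periods per year m = 1; per-period yield y/m = 0.038000
Number of cashflows N = 3
Cashflows (t years, CF_t, discount factor 1/(1+y/m)^(m*t), PV):
  t = 1.0000: CF_t = 56.000000, DF = 0.963391, PV = 53.949904
  t = 2.0000: CF_t = 56.000000, DF = 0.928122, PV = 51.974859
  t = 3.0000: CF_t = 1056.000000, DF = 0.894145, PV = 944.217092
Price P = sum_t PV_t = 1050.141855
Convexity numerator sum_t t*(t + 1/m) * CF_t / (1+y/m)^(m*t + 2):
  t = 1.0000: term = 100.144237
  t = 2.0000: term = 289.434211
  t = 3.0000: term = 10516.189337
Convexity = (1/P) * sum = 10905.767785 / 1050.141855 = 10.385042


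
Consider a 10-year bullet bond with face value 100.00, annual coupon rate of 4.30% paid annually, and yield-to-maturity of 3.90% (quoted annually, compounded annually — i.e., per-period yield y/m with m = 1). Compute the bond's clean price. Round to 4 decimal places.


Answer: Price = 103.2606

Derivation:
Coupon per period c = face * coupon_rate / m = 4.300000
Periods per year m = 1; per-period yield y/m = 0.039000
Number of cashflows N = 10
Cashflows (t years, CF_t, discount factor 1/(1+y/m)^(m*t), PV):
  t = 1.0000: CF_t = 4.300000, DF = 0.962464, PV = 4.138595
  t = 2.0000: CF_t = 4.300000, DF = 0.926337, PV = 3.983248
  t = 3.0000: CF_t = 4.300000, DF = 0.891566, PV = 3.833733
  t = 4.0000: CF_t = 4.300000, DF = 0.858100, PV = 3.689829
  t = 5.0000: CF_t = 4.300000, DF = 0.825890, PV = 3.551327
  t = 6.0000: CF_t = 4.300000, DF = 0.794889, PV = 3.418024
  t = 7.0000: CF_t = 4.300000, DF = 0.765052, PV = 3.289725
  t = 8.0000: CF_t = 4.300000, DF = 0.736335, PV = 3.166242
  t = 9.0000: CF_t = 4.300000, DF = 0.708696, PV = 3.047393
  t = 10.0000: CF_t = 104.300000, DF = 0.682094, PV = 71.142453
Price P = sum_t PV_t = 103.260570


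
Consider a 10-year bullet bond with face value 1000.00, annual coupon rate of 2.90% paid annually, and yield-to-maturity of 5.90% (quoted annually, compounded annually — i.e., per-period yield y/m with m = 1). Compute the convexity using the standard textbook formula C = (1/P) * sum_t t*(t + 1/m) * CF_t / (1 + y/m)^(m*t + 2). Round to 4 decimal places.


Answer: Convexity = 80.4995

Derivation:
Coupon per period c = face * coupon_rate / m = 29.000000
Periods per year m = 1; per-period yield y/m = 0.059000
Number of cashflows N = 10
Cashflows (t years, CF_t, discount factor 1/(1+y/m)^(m*t), PV):
  t = 1.0000: CF_t = 29.000000, DF = 0.944287, PV = 27.384325
  t = 2.0000: CF_t = 29.000000, DF = 0.891678, PV = 25.858664
  t = 3.0000: CF_t = 29.000000, DF = 0.842000, PV = 24.418002
  t = 4.0000: CF_t = 29.000000, DF = 0.795090, PV = 23.057603
  t = 5.0000: CF_t = 29.000000, DF = 0.750793, PV = 21.772996
  t = 6.0000: CF_t = 29.000000, DF = 0.708964, PV = 20.559959
  t = 7.0000: CF_t = 29.000000, DF = 0.669466, PV = 19.414503
  t = 8.0000: CF_t = 29.000000, DF = 0.632168, PV = 18.332864
  t = 9.0000: CF_t = 29.000000, DF = 0.596948, PV = 17.311486
  t = 10.0000: CF_t = 1029.000000, DF = 0.563690, PV = 580.037102
Price P = sum_t PV_t = 778.147503
Convexity numerator sum_t t*(t + 1/m) * CF_t / (1+y/m)^(m*t + 2):
  t = 1.0000: term = 48.836003
  t = 2.0000: term = 138.345618
  t = 3.0000: term = 261.275955
  t = 4.0000: term = 411.199173
  t = 5.0000: term = 582.435090
  t = 6.0000: term = 769.980289
  t = 7.0000: term = 969.443234
  t = 8.0000: term = 1176.984906
  t = 9.0000: term = 1389.264525
  t = 10.0000: term = 56892.699179
Convexity = (1/P) * sum = 62640.463971 / 778.147503 = 80.499473


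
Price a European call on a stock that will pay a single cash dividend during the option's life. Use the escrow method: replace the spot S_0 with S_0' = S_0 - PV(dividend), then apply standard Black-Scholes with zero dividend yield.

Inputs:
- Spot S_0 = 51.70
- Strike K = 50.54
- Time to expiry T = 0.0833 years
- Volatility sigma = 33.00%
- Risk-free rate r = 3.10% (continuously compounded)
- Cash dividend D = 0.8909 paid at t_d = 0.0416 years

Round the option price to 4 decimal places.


Answer: Price = 2.1292

Derivation:
PV(D) = D * exp(-r * t_d) = 0.8909 * 0.99871123 = 0.88975184
S_0' = S_0 - PV(D) = 51.7000 - 0.88975184 = 50.81024816
d1 = (ln(S_0'/K) + (r + sigma^2/2)*T) / (sigma*sqrt(T)) = 0.13072726
d2 = d1 - sigma*sqrt(T) = 0.03548352
exp(-rT) = 0.99742103
N(d1) = 0.55200446; N(d2) = 0.51415290
C = S_0' * N(d1) - K * exp(-rT) * N(d2) = 50.81024816 * 0.55200446 - 50.5400 * 0.99742103 * 0.51415290 = 2.1292


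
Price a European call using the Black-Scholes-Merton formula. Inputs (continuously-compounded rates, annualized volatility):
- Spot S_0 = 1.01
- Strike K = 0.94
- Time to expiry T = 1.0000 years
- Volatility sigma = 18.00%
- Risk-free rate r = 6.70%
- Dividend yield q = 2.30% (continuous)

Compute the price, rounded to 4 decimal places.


d1 = (ln(S/K) + (r - q + 0.5*sigma^2) * T) / (sigma * sqrt(T)) = 0.73347630
d2 = d1 - sigma * sqrt(T) = 0.55347630
exp(-rT) = 0.93519520; exp(-qT) = 0.97726248
C = S_0 * exp(-qT) * N(d1) - K * exp(-rT) * N(d2)
N(d1) = 0.76836601; N(d2) = 0.71003135
C = 1.0100 * 0.97726248 * 0.76836601 - 0.9400 * 0.93519520 * 0.71003135 = 0.1342

Answer: Price = 0.1342


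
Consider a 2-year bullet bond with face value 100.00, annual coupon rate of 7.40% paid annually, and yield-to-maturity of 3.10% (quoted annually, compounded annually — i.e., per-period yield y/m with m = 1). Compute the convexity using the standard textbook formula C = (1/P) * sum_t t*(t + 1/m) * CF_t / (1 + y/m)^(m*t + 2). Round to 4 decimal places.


Coupon per period c = face * coupon_rate / m = 7.400000
Periods per year m = 1; per-period yield y/m = 0.031000
Number of cashflows N = 2
Cashflows (t years, CF_t, discount factor 1/(1+y/m)^(m*t), PV):
  t = 1.0000: CF_t = 7.400000, DF = 0.969932, PV = 7.177498
  t = 2.0000: CF_t = 107.400000, DF = 0.940768, PV = 101.038514
Price P = sum_t PV_t = 108.216012
Convexity numerator sum_t t*(t + 1/m) * CF_t / (1+y/m)^(m*t + 2):
  t = 1.0000: term = 13.504724
  t = 2.0000: term = 570.322980
Convexity = (1/P) * sum = 583.827704 / 108.216012 = 5.395021

Answer: Convexity = 5.3950


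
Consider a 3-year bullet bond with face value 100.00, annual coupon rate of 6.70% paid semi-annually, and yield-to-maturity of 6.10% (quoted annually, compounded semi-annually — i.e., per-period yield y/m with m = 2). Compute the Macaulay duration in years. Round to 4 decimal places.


Coupon per period c = face * coupon_rate / m = 3.350000
Periods per year m = 2; per-period yield y/m = 0.030500
Number of cashflows N = 6
Cashflows (t years, CF_t, discount factor 1/(1+y/m)^(m*t), PV):
  t = 0.5000: CF_t = 3.350000, DF = 0.970403, PV = 3.250849
  t = 1.0000: CF_t = 3.350000, DF = 0.941681, PV = 3.154633
  t = 1.5000: CF_t = 3.350000, DF = 0.913810, PV = 3.061264
  t = 2.0000: CF_t = 3.350000, DF = 0.886764, PV = 2.970659
  t = 2.5000: CF_t = 3.350000, DF = 0.860518, PV = 2.882736
  t = 3.0000: CF_t = 103.350000, DF = 0.835049, PV = 86.302327
Price P = sum_t PV_t = 101.622468
Macaulay numerator sum_t t * PV_t:
  t * PV_t at t = 0.5000: 1.625425
  t * PV_t at t = 1.0000: 3.154633
  t * PV_t at t = 1.5000: 4.591896
  t * PV_t at t = 2.0000: 5.941318
  t * PV_t at t = 2.5000: 7.206839
  t * PV_t at t = 3.0000: 258.906980
Macaulay duration D = (sum_t t * PV_t) / P = 281.427091 / 101.622468 = 2.769339

Answer: Macaulay duration = 2.7693 years
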